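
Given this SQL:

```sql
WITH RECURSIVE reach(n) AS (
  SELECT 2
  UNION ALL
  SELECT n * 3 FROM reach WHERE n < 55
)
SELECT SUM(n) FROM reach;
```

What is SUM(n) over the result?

Base: n=2.
Iteration 1: 2 < 55 holds -> n = 2 * 3 = 6.
Iteration 2: 6 < 55 holds -> n = 6 * 3 = 18.
Iteration 3: 18 < 55 holds -> n = 18 * 3 = 54.
Iteration 4: 54 < 55 holds -> n = 54 * 3 = 162.
Iteration 5: 162 < 55 fails; recursion stops.
SUM(n) = 2 + 6 + 18 + 54 + 162 = 242.

242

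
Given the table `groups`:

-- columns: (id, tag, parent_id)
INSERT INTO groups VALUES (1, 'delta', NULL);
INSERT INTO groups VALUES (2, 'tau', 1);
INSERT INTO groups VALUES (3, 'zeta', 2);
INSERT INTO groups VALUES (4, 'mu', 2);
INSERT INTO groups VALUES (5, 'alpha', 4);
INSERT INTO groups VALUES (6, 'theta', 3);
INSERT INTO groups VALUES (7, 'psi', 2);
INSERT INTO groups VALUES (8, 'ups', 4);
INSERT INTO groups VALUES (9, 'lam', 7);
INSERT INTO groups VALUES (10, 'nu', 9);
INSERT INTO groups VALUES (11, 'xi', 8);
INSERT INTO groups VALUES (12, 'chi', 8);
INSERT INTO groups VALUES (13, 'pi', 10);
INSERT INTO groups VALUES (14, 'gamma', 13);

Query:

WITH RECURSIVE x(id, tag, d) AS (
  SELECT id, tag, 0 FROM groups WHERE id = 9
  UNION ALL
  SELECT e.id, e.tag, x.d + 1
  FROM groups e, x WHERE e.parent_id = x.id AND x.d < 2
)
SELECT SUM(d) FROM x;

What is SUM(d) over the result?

3

Base: id=9 (lam) at d 0.
Iteration 1: rows with parent_id in {9} -> nu (id 10, d 1).
Iteration 2: rows with parent_id in {10} -> pi (id 13, d 2).
Iteration 3: d < 2 fails for all current rows; recursion stops.
SUM(d) = 0 + 1 + 2 = 3.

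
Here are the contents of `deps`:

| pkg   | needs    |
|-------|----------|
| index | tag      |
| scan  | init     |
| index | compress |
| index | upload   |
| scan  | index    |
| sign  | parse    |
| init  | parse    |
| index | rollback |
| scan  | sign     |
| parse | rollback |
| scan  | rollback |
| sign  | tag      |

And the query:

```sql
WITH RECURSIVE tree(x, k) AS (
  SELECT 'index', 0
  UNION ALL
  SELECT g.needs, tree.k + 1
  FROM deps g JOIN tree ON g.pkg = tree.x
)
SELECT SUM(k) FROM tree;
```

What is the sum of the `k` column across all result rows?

Base: (index, k=0).
Iteration 1: edges from {index} -> (compress, k=1), (rollback, k=1), (tag, k=1), (upload, k=1).
Iteration 2: no outgoing edges from {compress,rollback,tag,upload}; recursion stops.
SUM(k) = 0 + 1 + 1 + 1 + 1 = 4.

4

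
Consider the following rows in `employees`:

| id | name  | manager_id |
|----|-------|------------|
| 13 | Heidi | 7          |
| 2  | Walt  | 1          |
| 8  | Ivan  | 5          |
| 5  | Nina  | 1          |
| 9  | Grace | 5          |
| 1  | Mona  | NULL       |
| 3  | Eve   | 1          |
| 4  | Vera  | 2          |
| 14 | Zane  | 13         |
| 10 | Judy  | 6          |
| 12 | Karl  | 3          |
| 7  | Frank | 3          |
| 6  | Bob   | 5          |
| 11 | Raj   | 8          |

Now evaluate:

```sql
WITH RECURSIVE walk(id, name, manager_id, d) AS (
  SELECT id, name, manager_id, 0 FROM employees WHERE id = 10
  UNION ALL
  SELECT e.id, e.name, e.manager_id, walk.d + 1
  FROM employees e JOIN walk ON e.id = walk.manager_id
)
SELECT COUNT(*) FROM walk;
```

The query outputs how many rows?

Base: id=10 (Judy), manager_id=6, d 0.
Iteration 1: join on id=6 -> Bob (id 6, manager_id=5, d 1).
Iteration 2: join on id=5 -> Nina (id 5, manager_id=1, d 2).
Iteration 3: join on id=1 -> Mona (id 1, manager_id=NULL, d 3).
Iteration 4: manager_id is NULL; no match; recursion stops.
Total rows emitted: 4.

4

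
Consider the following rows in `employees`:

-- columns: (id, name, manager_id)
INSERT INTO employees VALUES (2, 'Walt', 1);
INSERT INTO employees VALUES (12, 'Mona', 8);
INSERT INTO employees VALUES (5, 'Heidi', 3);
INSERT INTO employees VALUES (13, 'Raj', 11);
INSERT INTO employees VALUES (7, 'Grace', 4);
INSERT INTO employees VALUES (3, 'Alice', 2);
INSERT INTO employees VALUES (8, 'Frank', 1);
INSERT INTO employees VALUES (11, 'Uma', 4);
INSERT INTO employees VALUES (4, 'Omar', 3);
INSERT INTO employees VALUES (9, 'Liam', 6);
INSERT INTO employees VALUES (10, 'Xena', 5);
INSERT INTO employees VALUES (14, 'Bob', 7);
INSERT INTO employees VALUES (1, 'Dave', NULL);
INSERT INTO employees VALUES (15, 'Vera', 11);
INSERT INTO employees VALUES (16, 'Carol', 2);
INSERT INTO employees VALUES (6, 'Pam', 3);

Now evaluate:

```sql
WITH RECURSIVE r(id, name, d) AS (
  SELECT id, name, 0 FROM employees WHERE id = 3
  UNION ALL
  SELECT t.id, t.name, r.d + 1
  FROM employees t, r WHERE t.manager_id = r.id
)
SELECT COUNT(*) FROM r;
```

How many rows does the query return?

Base: id=3 (Alice) at d 0.
Iteration 1: rows with manager_id in {3} -> Omar (id 4, d 1), Heidi (id 5, d 1), Pam (id 6, d 1).
Iteration 2: rows with manager_id in {4,5,6} -> Grace (id 7, d 2), Liam (id 9, d 2), Xena (id 10, d 2), Uma (id 11, d 2).
Iteration 3: rows with manager_id in {7,9,10,11} -> Raj (id 13, d 3), Bob (id 14, d 3), Vera (id 15, d 3).
Iteration 4: no rows with manager_id in {13,14,15}; recursion stops.
Total rows emitted: 11.

11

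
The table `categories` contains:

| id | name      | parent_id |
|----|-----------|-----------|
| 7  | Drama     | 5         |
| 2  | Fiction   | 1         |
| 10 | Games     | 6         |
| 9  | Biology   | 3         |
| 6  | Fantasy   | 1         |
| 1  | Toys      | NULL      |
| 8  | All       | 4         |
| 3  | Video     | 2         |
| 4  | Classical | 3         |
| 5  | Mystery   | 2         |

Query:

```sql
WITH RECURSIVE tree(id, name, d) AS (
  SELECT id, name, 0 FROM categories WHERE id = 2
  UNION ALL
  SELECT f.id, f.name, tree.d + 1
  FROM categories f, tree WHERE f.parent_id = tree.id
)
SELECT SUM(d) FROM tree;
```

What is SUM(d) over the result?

Base: id=2 (Fiction) at d 0.
Iteration 1: rows with parent_id in {2} -> Video (id 3, d 1), Mystery (id 5, d 1).
Iteration 2: rows with parent_id in {3,5} -> Classical (id 4, d 2), Drama (id 7, d 2), Biology (id 9, d 2).
Iteration 3: rows with parent_id in {4,7,9} -> All (id 8, d 3).
Iteration 4: no rows with parent_id in {8}; recursion stops.
SUM(d) = 0 + 1 + 1 + 2 + 2 + 2 + 3 = 11.

11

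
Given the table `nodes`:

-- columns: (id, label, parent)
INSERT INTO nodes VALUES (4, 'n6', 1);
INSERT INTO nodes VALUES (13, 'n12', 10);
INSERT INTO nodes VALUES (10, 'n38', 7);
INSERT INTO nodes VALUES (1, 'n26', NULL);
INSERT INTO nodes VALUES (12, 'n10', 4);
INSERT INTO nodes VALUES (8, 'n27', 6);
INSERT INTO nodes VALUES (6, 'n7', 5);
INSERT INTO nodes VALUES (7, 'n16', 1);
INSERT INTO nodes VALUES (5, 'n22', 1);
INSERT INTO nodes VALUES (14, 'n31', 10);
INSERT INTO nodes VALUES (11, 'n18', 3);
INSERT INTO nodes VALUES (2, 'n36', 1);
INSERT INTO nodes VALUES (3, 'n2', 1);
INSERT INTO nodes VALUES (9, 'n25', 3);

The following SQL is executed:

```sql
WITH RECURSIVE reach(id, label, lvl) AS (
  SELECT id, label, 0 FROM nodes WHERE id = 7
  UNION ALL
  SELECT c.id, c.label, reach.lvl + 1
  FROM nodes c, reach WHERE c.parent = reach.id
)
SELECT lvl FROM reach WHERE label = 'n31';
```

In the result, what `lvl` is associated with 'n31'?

2

Base: id=7 (n16) at lvl 0.
Iteration 1: rows with parent in {7} -> n38 (id 10, lvl 1).
Iteration 2: rows with parent in {10} -> n12 (id 13, lvl 2), n31 (id 14, lvl 2).
Iteration 3: no rows with parent in {13,14}; recursion stops.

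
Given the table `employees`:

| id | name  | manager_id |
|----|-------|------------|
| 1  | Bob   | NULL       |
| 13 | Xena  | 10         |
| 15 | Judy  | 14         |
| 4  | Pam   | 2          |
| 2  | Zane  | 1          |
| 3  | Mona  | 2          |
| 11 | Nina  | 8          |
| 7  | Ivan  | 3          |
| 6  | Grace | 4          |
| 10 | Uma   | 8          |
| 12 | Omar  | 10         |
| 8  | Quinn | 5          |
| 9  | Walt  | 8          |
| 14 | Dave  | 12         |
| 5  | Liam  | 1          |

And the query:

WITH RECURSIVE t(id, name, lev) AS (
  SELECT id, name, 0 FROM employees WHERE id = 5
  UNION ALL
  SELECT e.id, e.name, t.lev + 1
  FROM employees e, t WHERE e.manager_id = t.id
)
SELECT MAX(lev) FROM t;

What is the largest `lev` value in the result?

Base: id=5 (Liam) at lev 0.
Iteration 1: rows with manager_id in {5} -> Quinn (id 8, lev 1).
Iteration 2: rows with manager_id in {8} -> Walt (id 9, lev 2), Uma (id 10, lev 2), Nina (id 11, lev 2).
Iteration 3: rows with manager_id in {9,10,11} -> Omar (id 12, lev 3), Xena (id 13, lev 3).
Iteration 4: rows with manager_id in {12,13} -> Dave (id 14, lev 4).
Iteration 5: rows with manager_id in {14} -> Judy (id 15, lev 5).
Iteration 6: no rows with manager_id in {15}; recursion stops.
lev values: 0, 1, 2, 2, 2, 3, 3, 4, 5; the maximum is 5.

5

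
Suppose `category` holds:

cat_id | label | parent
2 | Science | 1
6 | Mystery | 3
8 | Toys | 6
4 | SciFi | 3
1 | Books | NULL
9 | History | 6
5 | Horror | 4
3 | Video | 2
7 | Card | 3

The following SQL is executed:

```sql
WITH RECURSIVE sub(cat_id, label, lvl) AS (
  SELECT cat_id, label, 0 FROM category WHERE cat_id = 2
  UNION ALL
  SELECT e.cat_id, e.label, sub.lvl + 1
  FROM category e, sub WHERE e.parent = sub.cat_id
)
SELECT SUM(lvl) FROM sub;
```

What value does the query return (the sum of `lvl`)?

16

Base: cat_id=2 (Science) at lvl 0.
Iteration 1: rows with parent in {2} -> Video (id 3, lvl 1).
Iteration 2: rows with parent in {3} -> SciFi (id 4, lvl 2), Mystery (id 6, lvl 2), Card (id 7, lvl 2).
Iteration 3: rows with parent in {4,6,7} -> Horror (id 5, lvl 3), Toys (id 8, lvl 3), History (id 9, lvl 3).
Iteration 4: no rows with parent in {5,8,9}; recursion stops.
SUM(lvl) = 0 + 1 + 2 + 2 + 2 + 3 + 3 + 3 = 16.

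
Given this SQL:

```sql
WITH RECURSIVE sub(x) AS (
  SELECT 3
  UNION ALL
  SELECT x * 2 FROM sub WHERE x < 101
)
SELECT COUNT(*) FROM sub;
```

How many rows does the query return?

Base: x=3.
Iteration 1: 3 < 101 holds -> x = 3 * 2 = 6.
Iteration 2: 6 < 101 holds -> x = 6 * 2 = 12.
Iteration 3: 12 < 101 holds -> x = 12 * 2 = 24.
Iteration 4: 24 < 101 holds -> x = 24 * 2 = 48.
Iteration 5: 48 < 101 holds -> x = 48 * 2 = 96.
Iteration 6: 96 < 101 holds -> x = 96 * 2 = 192.
Iteration 7: 192 < 101 fails; recursion stops.
Total rows emitted: 7.

7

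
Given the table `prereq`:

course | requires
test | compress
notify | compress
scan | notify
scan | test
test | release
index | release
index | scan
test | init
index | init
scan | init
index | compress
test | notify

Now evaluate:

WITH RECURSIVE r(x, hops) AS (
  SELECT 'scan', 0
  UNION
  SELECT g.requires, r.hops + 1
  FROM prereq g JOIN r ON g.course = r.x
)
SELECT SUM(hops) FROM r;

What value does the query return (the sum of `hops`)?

Base: (scan, hops=0).
Iteration 1: edges from {scan} -> (init, hops=1), (notify, hops=1), (test, hops=1).
Iteration 2: edges from {init,notify,test} -> (compress, hops=2), (init, hops=2), (notify, hops=2), (release, hops=2). [UNION drops 1 duplicate row(s)]
Iteration 3: edges from {compress,init,notify,release} -> (compress, hops=3).
Iteration 4: no outgoing edges from {compress}; recursion stops.
SUM(hops) = 0 + 1 + 1 + 1 + 2 + 2 + 2 + 2 + 3 = 14.

14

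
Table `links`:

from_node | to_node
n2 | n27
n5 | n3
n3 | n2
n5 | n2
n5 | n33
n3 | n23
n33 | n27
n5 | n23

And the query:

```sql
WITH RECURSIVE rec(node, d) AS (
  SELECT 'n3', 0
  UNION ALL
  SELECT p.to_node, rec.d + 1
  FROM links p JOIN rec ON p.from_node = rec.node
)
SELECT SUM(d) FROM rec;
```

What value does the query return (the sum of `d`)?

Base: (n3, d=0).
Iteration 1: edges from {n3} -> (n2, d=1), (n23, d=1).
Iteration 2: edges from {n2,n23} -> (n27, d=2).
Iteration 3: no outgoing edges from {n27}; recursion stops.
SUM(d) = 0 + 1 + 1 + 2 = 4.

4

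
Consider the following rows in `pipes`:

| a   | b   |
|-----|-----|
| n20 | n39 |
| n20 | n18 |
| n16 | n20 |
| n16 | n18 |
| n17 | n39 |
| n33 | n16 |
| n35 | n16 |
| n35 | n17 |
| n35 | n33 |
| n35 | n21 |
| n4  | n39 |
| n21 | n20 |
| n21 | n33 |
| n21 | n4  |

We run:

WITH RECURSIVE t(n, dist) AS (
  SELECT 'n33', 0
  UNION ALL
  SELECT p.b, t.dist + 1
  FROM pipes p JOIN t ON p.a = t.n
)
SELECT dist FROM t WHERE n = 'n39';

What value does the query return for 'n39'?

Base: (n33, dist=0).
Iteration 1: edges from {n33} -> (n16, dist=1).
Iteration 2: edges from {n16} -> (n18, dist=2), (n20, dist=2).
Iteration 3: edges from {n18,n20} -> (n18, dist=3), (n39, dist=3).
Iteration 4: no outgoing edges from {n18,n39}; recursion stops.

3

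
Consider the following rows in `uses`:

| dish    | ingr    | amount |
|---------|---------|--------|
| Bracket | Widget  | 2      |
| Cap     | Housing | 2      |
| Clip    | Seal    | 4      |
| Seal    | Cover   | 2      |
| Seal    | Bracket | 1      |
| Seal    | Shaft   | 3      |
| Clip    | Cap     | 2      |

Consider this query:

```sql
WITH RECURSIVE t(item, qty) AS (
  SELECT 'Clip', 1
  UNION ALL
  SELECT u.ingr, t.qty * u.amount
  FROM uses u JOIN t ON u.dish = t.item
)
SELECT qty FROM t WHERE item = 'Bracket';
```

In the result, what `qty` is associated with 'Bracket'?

Base: (Clip, qty=1).
Iteration 1: components of {Clip} -> Cap = 1*2 = 2, Seal = 1*4 = 4.
Iteration 2: components of {Cap,Seal} -> Bracket = 4*1 = 4, Cover = 4*2 = 8, Housing = 2*2 = 4, Shaft = 4*3 = 12.
Iteration 3: components of {Bracket,Cover,Housing,Shaft} -> Widget = 4*2 = 8.
Iteration 4: no further components; recursion stops.

4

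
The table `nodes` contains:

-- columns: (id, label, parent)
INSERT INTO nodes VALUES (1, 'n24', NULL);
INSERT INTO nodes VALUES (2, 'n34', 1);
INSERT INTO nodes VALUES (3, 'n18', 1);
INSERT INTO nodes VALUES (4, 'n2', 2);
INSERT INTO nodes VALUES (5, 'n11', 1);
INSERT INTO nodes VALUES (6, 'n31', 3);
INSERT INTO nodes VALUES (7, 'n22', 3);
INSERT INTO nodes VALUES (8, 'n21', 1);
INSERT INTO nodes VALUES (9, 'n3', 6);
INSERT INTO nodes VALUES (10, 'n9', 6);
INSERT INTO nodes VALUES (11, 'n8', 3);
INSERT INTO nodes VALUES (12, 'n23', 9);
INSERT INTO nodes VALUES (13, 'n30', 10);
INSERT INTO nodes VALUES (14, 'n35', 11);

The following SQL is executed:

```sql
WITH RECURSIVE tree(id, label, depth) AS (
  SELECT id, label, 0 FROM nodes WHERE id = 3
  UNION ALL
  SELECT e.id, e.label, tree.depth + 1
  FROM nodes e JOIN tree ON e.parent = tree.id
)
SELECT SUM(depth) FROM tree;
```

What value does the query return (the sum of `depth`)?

Base: id=3 (n18) at depth 0.
Iteration 1: rows with parent in {3} -> n31 (id 6, depth 1), n22 (id 7, depth 1), n8 (id 11, depth 1).
Iteration 2: rows with parent in {6,7,11} -> n3 (id 9, depth 2), n9 (id 10, depth 2), n35 (id 14, depth 2).
Iteration 3: rows with parent in {9,10,14} -> n23 (id 12, depth 3), n30 (id 13, depth 3).
Iteration 4: no rows with parent in {12,13}; recursion stops.
SUM(depth) = 0 + 1 + 1 + 1 + 2 + 2 + 2 + 3 + 3 = 15.

15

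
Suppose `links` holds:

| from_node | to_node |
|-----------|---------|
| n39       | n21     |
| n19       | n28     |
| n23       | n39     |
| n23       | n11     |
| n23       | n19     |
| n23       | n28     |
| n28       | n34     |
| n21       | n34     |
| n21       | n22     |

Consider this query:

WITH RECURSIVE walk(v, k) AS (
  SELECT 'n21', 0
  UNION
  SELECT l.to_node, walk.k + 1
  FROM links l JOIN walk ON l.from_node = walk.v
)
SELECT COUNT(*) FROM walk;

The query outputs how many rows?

3

Base: (n21, k=0).
Iteration 1: edges from {n21} -> (n22, k=1), (n34, k=1).
Iteration 2: no outgoing edges from {n22,n34}; recursion stops.
Total rows emitted: 3.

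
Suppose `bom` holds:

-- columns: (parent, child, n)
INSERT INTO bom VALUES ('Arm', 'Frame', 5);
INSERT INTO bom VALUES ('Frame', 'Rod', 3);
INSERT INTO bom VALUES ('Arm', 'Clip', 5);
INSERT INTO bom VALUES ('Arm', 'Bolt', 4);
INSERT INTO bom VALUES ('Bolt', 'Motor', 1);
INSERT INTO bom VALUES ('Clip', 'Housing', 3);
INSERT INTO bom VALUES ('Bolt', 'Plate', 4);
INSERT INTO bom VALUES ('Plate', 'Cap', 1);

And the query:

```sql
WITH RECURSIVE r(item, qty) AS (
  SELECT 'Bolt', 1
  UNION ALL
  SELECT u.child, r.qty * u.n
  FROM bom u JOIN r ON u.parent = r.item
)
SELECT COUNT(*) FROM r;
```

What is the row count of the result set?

Base: (Bolt, qty=1).
Iteration 1: components of {Bolt} -> Motor = 1*1 = 1, Plate = 1*4 = 4.
Iteration 2: components of {Motor,Plate} -> Cap = 4*1 = 4.
Iteration 3: no further components; recursion stops.
Total rows emitted: 4.

4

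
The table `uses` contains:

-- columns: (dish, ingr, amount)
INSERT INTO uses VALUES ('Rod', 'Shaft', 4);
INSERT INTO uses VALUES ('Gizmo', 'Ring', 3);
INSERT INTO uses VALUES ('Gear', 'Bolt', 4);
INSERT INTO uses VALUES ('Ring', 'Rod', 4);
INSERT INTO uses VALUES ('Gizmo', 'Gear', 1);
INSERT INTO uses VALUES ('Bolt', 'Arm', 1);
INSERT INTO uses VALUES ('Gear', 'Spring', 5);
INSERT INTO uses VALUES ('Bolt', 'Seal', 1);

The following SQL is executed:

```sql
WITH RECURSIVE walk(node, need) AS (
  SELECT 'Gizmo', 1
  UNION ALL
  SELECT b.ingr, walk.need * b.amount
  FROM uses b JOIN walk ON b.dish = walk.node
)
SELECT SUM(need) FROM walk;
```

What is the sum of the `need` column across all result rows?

Base: (Gizmo, need=1).
Iteration 1: components of {Gizmo} -> Gear = 1*1 = 1, Ring = 1*3 = 3.
Iteration 2: components of {Gear,Ring} -> Bolt = 1*4 = 4, Rod = 3*4 = 12, Spring = 1*5 = 5.
Iteration 3: components of {Bolt,Rod,Spring} -> Arm = 4*1 = 4, Seal = 4*1 = 4, Shaft = 12*4 = 48.
Iteration 4: no further components; recursion stops.
SUM(need) = 1 + 3 + 1 + 12 + 5 + 4 + 48 + 4 + 4 = 82.

82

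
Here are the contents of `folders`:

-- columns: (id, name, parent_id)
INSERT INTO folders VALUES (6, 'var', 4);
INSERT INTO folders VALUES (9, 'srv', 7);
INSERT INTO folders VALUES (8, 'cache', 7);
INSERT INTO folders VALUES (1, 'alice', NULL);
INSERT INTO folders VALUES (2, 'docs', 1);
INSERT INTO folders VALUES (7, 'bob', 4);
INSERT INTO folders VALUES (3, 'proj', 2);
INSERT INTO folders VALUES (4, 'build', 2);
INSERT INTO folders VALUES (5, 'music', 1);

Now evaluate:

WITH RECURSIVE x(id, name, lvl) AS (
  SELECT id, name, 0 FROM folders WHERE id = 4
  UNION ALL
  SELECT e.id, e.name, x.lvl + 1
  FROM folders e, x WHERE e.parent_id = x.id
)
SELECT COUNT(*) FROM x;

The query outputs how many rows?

Base: id=4 (build) at lvl 0.
Iteration 1: rows with parent_id in {4} -> var (id 6, lvl 1), bob (id 7, lvl 1).
Iteration 2: rows with parent_id in {6,7} -> cache (id 8, lvl 2), srv (id 9, lvl 2).
Iteration 3: no rows with parent_id in {8,9}; recursion stops.
Total rows emitted: 5.

5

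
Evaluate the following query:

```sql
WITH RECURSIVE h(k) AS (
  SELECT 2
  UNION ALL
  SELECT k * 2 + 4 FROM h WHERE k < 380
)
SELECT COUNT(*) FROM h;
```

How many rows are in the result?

7

Base: k=2.
Iteration 1: 2 < 380 holds -> k = 2 * 2 + 4 = 8.
Iteration 2: 8 < 380 holds -> k = 8 * 2 + 4 = 20.
Iteration 3: 20 < 380 holds -> k = 20 * 2 + 4 = 44.
Iteration 4: 44 < 380 holds -> k = 44 * 2 + 4 = 92.
Iteration 5: 92 < 380 holds -> k = 92 * 2 + 4 = 188.
Iteration 6: 188 < 380 holds -> k = 188 * 2 + 4 = 380.
Iteration 7: 380 < 380 fails; recursion stops.
Total rows emitted: 7.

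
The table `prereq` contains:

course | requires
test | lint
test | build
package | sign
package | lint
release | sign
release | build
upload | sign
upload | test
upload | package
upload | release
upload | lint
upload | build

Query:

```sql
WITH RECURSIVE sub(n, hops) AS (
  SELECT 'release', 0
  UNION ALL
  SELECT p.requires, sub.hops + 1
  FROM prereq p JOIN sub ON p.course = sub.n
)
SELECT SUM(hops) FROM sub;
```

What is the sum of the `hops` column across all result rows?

Base: (release, hops=0).
Iteration 1: edges from {release} -> (build, hops=1), (sign, hops=1).
Iteration 2: no outgoing edges from {build,sign}; recursion stops.
SUM(hops) = 0 + 1 + 1 = 2.

2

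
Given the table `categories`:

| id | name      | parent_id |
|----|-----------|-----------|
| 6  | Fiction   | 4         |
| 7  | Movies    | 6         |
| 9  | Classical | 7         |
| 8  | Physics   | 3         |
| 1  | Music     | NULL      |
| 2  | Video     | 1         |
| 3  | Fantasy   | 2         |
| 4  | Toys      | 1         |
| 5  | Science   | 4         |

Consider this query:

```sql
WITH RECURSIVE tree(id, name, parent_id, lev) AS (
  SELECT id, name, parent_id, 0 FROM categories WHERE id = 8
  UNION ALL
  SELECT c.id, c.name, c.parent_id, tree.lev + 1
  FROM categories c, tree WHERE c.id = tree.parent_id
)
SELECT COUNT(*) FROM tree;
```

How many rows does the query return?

4

Base: id=8 (Physics), parent_id=3, lev 0.
Iteration 1: join on id=3 -> Fantasy (id 3, parent_id=2, lev 1).
Iteration 2: join on id=2 -> Video (id 2, parent_id=1, lev 2).
Iteration 3: join on id=1 -> Music (id 1, parent_id=NULL, lev 3).
Iteration 4: parent_id is NULL; no match; recursion stops.
Total rows emitted: 4.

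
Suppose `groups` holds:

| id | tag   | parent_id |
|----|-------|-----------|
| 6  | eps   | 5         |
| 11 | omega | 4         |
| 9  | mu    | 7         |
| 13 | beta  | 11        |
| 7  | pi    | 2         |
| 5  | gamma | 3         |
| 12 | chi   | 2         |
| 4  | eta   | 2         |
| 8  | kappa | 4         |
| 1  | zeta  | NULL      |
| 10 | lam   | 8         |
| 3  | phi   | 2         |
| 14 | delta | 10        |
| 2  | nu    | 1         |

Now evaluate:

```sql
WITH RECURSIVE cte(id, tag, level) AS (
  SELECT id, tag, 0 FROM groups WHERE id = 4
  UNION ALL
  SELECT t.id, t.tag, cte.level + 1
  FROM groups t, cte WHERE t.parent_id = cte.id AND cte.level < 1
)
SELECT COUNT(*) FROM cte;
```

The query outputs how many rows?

3

Base: id=4 (eta) at level 0.
Iteration 1: rows with parent_id in {4} -> kappa (id 8, level 1), omega (id 11, level 1).
Iteration 2: level < 1 fails for all current rows; recursion stops.
Total rows emitted: 3.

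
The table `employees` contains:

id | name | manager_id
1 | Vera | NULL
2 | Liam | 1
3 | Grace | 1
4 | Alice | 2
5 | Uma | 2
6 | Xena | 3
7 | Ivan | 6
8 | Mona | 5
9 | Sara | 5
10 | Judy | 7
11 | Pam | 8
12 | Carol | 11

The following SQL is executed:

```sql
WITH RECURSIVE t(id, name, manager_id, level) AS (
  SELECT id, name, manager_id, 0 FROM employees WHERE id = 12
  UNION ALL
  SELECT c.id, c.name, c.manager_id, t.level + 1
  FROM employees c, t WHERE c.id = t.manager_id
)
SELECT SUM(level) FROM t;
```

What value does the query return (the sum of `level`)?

15

Base: id=12 (Carol), manager_id=11, level 0.
Iteration 1: join on id=11 -> Pam (id 11, manager_id=8, level 1).
Iteration 2: join on id=8 -> Mona (id 8, manager_id=5, level 2).
Iteration 3: join on id=5 -> Uma (id 5, manager_id=2, level 3).
Iteration 4: join on id=2 -> Liam (id 2, manager_id=1, level 4).
Iteration 5: join on id=1 -> Vera (id 1, manager_id=NULL, level 5).
Iteration 6: manager_id is NULL; no match; recursion stops.
SUM(level) = 0 + 1 + 2 + 3 + 4 + 5 = 15.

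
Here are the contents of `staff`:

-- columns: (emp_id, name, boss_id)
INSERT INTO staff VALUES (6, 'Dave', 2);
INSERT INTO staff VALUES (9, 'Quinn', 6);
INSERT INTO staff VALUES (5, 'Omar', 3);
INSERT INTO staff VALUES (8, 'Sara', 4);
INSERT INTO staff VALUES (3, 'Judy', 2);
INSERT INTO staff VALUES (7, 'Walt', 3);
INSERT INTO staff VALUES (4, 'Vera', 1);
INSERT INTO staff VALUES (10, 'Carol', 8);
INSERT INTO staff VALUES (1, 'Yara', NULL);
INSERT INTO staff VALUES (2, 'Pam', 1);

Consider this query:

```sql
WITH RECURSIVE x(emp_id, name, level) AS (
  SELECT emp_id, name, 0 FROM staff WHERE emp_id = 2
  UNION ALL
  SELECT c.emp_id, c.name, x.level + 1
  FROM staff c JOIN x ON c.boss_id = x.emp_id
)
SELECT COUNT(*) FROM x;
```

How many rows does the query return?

Base: emp_id=2 (Pam) at level 0.
Iteration 1: rows with boss_id in {2} -> Judy (id 3, level 1), Dave (id 6, level 1).
Iteration 2: rows with boss_id in {3,6} -> Omar (id 5, level 2), Walt (id 7, level 2), Quinn (id 9, level 2).
Iteration 3: no rows with boss_id in {5,7,9}; recursion stops.
Total rows emitted: 6.

6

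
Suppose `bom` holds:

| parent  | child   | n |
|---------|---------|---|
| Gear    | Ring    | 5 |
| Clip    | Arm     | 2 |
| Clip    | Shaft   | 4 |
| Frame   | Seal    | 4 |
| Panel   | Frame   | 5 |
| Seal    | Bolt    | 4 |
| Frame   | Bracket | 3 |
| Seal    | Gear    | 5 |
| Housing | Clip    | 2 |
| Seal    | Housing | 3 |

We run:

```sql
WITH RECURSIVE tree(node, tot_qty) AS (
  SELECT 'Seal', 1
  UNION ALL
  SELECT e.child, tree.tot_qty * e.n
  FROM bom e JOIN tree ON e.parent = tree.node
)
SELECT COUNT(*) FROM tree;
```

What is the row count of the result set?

Base: (Seal, tot_qty=1).
Iteration 1: components of {Seal} -> Bolt = 1*4 = 4, Gear = 1*5 = 5, Housing = 1*3 = 3.
Iteration 2: components of {Bolt,Gear,Housing} -> Clip = 3*2 = 6, Ring = 5*5 = 25.
Iteration 3: components of {Clip,Ring} -> Arm = 6*2 = 12, Shaft = 6*4 = 24.
Iteration 4: no further components; recursion stops.
Total rows emitted: 8.

8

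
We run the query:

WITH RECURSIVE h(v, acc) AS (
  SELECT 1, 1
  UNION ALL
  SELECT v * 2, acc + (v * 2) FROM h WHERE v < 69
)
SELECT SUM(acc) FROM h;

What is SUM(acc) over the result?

502

Base: v=1, acc=1.
Iteration 1: 1 < 69 holds -> v = 1 * 2 = 2, acc = 1 + 2 = 3.
Iteration 2: 2 < 69 holds -> v = 2 * 2 = 4, acc = 3 + 4 = 7.
Iteration 3: 4 < 69 holds -> v = 4 * 2 = 8, acc = 7 + 8 = 15.
Iteration 4: 8 < 69 holds -> v = 8 * 2 = 16, acc = 15 + 16 = 31.
Iteration 5: 16 < 69 holds -> v = 16 * 2 = 32, acc = 31 + 32 = 63.
Iteration 6: 32 < 69 holds -> v = 32 * 2 = 64, acc = 63 + 64 = 127.
Iteration 7: 64 < 69 holds -> v = 64 * 2 = 128, acc = 127 + 128 = 255.
Iteration 8: 128 < 69 fails; recursion stops.
SUM(acc) = 1 + 3 + 7 + 15 + 31 + 63 + 127 + 255 = 502.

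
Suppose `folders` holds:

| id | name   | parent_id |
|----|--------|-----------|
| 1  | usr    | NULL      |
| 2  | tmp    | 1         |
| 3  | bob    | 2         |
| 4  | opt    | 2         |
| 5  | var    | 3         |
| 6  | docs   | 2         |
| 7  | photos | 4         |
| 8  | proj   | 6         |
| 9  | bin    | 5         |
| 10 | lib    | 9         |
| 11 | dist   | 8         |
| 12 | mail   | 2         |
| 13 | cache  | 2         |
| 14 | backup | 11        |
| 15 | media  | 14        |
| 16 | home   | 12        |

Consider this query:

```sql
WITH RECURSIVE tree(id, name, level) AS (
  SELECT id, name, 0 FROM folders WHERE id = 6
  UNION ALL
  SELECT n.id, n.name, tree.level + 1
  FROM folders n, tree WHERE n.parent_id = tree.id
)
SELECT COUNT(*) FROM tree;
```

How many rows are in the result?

5

Base: id=6 (docs) at level 0.
Iteration 1: rows with parent_id in {6} -> proj (id 8, level 1).
Iteration 2: rows with parent_id in {8} -> dist (id 11, level 2).
Iteration 3: rows with parent_id in {11} -> backup (id 14, level 3).
Iteration 4: rows with parent_id in {14} -> media (id 15, level 4).
Iteration 5: no rows with parent_id in {15}; recursion stops.
Total rows emitted: 5.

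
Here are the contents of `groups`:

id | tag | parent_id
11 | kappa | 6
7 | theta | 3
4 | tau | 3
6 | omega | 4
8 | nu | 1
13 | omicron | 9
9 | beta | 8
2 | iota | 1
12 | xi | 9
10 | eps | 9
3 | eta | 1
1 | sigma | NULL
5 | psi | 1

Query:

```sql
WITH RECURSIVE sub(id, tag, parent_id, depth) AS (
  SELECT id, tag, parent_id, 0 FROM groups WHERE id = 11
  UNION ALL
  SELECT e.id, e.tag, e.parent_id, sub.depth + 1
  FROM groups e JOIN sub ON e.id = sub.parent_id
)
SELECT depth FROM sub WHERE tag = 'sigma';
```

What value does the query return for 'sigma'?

Base: id=11 (kappa), parent_id=6, depth 0.
Iteration 1: join on id=6 -> omega (id 6, parent_id=4, depth 1).
Iteration 2: join on id=4 -> tau (id 4, parent_id=3, depth 2).
Iteration 3: join on id=3 -> eta (id 3, parent_id=1, depth 3).
Iteration 4: join on id=1 -> sigma (id 1, parent_id=NULL, depth 4).
Iteration 5: parent_id is NULL; no match; recursion stops.

4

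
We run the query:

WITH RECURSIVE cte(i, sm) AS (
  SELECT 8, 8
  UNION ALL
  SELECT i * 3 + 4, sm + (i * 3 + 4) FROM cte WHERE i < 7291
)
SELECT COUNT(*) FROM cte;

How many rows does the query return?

8

Base: i=8, sm=8.
Iteration 1: 8 < 7291 holds -> i = 8 * 3 + 4 = 28, sm = 8 + 28 = 36.
Iteration 2: 28 < 7291 holds -> i = 28 * 3 + 4 = 88, sm = 36 + 88 = 124.
Iteration 3: 88 < 7291 holds -> i = 88 * 3 + 4 = 268, sm = 124 + 268 = 392.
Iteration 4: 268 < 7291 holds -> i = 268 * 3 + 4 = 808, sm = 392 + 808 = 1200.
Iteration 5: 808 < 7291 holds -> i = 808 * 3 + 4 = 2428, sm = 1200 + 2428 = 3628.
Iteration 6: 2428 < 7291 holds -> i = 2428 * 3 + 4 = 7288, sm = 3628 + 7288 = 10916.
Iteration 7: 7288 < 7291 holds -> i = 7288 * 3 + 4 = 21868, sm = 10916 + 21868 = 32784.
Iteration 8: 21868 < 7291 fails; recursion stops.
Total rows emitted: 8.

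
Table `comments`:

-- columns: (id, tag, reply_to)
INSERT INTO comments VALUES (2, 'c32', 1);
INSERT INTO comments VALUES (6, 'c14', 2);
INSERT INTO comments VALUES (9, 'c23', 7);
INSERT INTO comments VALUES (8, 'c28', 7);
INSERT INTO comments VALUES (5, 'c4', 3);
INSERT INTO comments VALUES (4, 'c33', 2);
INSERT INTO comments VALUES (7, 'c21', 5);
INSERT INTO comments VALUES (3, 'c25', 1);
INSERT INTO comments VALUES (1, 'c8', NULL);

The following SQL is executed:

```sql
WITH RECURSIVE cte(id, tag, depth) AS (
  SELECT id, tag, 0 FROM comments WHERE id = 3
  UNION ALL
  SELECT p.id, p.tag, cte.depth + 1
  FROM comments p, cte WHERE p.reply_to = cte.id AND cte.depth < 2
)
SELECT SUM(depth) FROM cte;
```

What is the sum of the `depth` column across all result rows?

Base: id=3 (c25) at depth 0.
Iteration 1: rows with reply_to in {3} -> c4 (id 5, depth 1).
Iteration 2: rows with reply_to in {5} -> c21 (id 7, depth 2).
Iteration 3: depth < 2 fails for all current rows; recursion stops.
SUM(depth) = 0 + 1 + 2 = 3.

3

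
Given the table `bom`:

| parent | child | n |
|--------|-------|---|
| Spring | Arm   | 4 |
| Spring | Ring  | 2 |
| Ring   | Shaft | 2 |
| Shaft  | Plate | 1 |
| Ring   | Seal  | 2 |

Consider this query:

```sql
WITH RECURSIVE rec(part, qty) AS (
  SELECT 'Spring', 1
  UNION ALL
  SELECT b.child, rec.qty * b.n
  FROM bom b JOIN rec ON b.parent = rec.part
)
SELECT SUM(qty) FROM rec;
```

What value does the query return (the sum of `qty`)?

Base: (Spring, qty=1).
Iteration 1: components of {Spring} -> Arm = 1*4 = 4, Ring = 1*2 = 2.
Iteration 2: components of {Arm,Ring} -> Seal = 2*2 = 4, Shaft = 2*2 = 4.
Iteration 3: components of {Seal,Shaft} -> Plate = 4*1 = 4.
Iteration 4: no further components; recursion stops.
SUM(qty) = 1 + 4 + 2 + 4 + 4 + 4 = 19.

19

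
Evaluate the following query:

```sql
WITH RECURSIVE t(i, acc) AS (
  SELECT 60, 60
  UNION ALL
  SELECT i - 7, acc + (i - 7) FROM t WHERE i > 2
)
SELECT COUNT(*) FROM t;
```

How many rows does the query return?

10

Base: i=60, acc=60.
Iteration 1: 60 > 2 holds -> i = 60 - 7 = 53, acc = 60 + 53 = 113.
Iteration 2: 53 > 2 holds -> i = 53 - 7 = 46, acc = 113 + 46 = 159.
Iteration 3: 46 > 2 holds -> i = 46 - 7 = 39, acc = 159 + 39 = 198.
Iteration 4: 39 > 2 holds -> i = 39 - 7 = 32, acc = 198 + 32 = 230.
Iteration 5: 32 > 2 holds -> i = 32 - 7 = 25, acc = 230 + 25 = 255.
Iteration 6: 25 > 2 holds -> i = 25 - 7 = 18, acc = 255 + 18 = 273.
Iteration 7: 18 > 2 holds -> i = 18 - 7 = 11, acc = 273 + 11 = 284.
Iteration 8: 11 > 2 holds -> i = 11 - 7 = 4, acc = 284 + 4 = 288.
Iteration 9: 4 > 2 holds -> i = 4 - 7 = -3, acc = 288 + -3 = 285.
Iteration 10: -3 > 2 fails; recursion stops.
Total rows emitted: 10.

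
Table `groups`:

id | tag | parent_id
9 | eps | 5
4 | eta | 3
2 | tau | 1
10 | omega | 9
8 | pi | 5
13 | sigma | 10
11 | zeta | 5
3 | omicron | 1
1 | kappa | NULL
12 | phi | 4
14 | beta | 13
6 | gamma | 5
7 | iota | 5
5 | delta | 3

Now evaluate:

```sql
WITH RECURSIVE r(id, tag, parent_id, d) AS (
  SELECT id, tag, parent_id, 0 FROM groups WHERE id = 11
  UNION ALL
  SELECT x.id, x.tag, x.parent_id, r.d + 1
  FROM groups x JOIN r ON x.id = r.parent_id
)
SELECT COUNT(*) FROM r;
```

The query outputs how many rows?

Base: id=11 (zeta), parent_id=5, d 0.
Iteration 1: join on id=5 -> delta (id 5, parent_id=3, d 1).
Iteration 2: join on id=3 -> omicron (id 3, parent_id=1, d 2).
Iteration 3: join on id=1 -> kappa (id 1, parent_id=NULL, d 3).
Iteration 4: parent_id is NULL; no match; recursion stops.
Total rows emitted: 4.

4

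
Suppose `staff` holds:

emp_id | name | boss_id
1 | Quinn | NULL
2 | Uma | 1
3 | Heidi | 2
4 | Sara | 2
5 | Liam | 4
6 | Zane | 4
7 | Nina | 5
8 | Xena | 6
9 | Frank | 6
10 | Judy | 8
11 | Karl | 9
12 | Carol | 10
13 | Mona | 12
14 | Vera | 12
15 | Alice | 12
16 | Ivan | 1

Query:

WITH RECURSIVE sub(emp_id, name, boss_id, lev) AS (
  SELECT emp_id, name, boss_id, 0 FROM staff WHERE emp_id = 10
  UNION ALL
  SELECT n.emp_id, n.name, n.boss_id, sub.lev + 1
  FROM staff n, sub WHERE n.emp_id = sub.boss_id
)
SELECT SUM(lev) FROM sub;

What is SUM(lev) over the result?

Base: emp_id=10 (Judy), boss_id=8, lev 0.
Iteration 1: join on emp_id=8 -> Xena (id 8, boss_id=6, lev 1).
Iteration 2: join on emp_id=6 -> Zane (id 6, boss_id=4, lev 2).
Iteration 3: join on emp_id=4 -> Sara (id 4, boss_id=2, lev 3).
Iteration 4: join on emp_id=2 -> Uma (id 2, boss_id=1, lev 4).
Iteration 5: join on emp_id=1 -> Quinn (id 1, boss_id=NULL, lev 5).
Iteration 6: boss_id is NULL; no match; recursion stops.
SUM(lev) = 0 + 1 + 2 + 3 + 4 + 5 = 15.

15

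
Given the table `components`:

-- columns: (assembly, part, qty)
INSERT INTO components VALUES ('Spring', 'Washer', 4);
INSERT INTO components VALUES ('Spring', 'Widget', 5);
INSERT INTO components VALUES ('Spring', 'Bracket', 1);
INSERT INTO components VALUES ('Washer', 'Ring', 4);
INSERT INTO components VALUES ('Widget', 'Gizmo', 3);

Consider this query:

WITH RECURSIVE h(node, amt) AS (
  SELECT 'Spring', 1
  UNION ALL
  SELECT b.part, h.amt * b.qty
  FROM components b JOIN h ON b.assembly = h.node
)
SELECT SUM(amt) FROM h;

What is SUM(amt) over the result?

42

Base: (Spring, amt=1).
Iteration 1: components of {Spring} -> Bracket = 1*1 = 1, Washer = 1*4 = 4, Widget = 1*5 = 5.
Iteration 2: components of {Bracket,Washer,Widget} -> Gizmo = 5*3 = 15, Ring = 4*4 = 16.
Iteration 3: no further components; recursion stops.
SUM(amt) = 1 + 4 + 5 + 1 + 16 + 15 = 42.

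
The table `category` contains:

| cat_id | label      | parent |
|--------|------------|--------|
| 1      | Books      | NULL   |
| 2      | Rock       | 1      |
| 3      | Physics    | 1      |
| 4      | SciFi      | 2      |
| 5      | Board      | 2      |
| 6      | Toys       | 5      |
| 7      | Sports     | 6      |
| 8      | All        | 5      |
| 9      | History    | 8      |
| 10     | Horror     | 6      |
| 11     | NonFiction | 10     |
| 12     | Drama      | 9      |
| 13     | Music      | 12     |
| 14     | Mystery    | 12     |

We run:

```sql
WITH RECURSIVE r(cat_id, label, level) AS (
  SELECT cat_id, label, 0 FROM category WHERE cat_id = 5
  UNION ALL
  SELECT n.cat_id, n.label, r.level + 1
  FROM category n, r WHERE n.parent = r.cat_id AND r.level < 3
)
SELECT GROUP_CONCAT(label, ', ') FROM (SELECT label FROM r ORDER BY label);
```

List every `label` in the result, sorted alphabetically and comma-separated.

Base: cat_id=5 (Board) at level 0.
Iteration 1: rows with parent in {5} -> Toys (id 6, level 1), All (id 8, level 1).
Iteration 2: rows with parent in {6,8} -> Sports (id 7, level 2), History (id 9, level 2), Horror (id 10, level 2).
Iteration 3: rows with parent in {7,9,10} -> NonFiction (id 11, level 3), Drama (id 12, level 3).
Iteration 4: level < 3 fails for all current rows; recursion stops.

All, Board, Drama, History, Horror, NonFiction, Sports, Toys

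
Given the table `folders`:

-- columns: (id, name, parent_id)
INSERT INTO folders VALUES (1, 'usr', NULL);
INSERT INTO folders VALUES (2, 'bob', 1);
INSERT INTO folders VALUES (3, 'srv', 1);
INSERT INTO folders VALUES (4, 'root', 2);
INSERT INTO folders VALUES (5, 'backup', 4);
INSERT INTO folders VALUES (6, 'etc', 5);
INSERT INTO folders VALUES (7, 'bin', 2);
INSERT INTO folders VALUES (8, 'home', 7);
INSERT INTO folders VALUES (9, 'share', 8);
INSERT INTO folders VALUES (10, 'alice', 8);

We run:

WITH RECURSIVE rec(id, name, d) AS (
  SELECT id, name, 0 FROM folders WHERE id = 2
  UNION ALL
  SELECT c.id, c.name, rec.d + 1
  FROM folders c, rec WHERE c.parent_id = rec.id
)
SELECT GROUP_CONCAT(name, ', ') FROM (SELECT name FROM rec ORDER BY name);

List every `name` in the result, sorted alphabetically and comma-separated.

alice, backup, bin, bob, etc, home, root, share

Base: id=2 (bob) at d 0.
Iteration 1: rows with parent_id in {2} -> root (id 4, d 1), bin (id 7, d 1).
Iteration 2: rows with parent_id in {4,7} -> backup (id 5, d 2), home (id 8, d 2).
Iteration 3: rows with parent_id in {5,8} -> etc (id 6, d 3), share (id 9, d 3), alice (id 10, d 3).
Iteration 4: no rows with parent_id in {6,9,10}; recursion stops.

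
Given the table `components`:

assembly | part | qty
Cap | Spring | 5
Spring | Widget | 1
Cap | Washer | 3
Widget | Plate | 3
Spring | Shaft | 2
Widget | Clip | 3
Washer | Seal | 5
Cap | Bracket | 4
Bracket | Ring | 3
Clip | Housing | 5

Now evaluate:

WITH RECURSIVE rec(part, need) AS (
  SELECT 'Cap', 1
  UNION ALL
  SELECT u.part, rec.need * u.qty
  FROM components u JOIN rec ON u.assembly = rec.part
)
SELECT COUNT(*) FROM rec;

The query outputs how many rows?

Base: (Cap, need=1).
Iteration 1: components of {Cap} -> Bracket = 1*4 = 4, Spring = 1*5 = 5, Washer = 1*3 = 3.
Iteration 2: components of {Bracket,Spring,Washer} -> Ring = 4*3 = 12, Seal = 3*5 = 15, Shaft = 5*2 = 10, Widget = 5*1 = 5.
Iteration 3: components of {Ring,Seal,Shaft,Widget} -> Clip = 5*3 = 15, Plate = 5*3 = 15.
Iteration 4: components of {Clip,Plate} -> Housing = 15*5 = 75.
Iteration 5: no further components; recursion stops.
Total rows emitted: 11.

11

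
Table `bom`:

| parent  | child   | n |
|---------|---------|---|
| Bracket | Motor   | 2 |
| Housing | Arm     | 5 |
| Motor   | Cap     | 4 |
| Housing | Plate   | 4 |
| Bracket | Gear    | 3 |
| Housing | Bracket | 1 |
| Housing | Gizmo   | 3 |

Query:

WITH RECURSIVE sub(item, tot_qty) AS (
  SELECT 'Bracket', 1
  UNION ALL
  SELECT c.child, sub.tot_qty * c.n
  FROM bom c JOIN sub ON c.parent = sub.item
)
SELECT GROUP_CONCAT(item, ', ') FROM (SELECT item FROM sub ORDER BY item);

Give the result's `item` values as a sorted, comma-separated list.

Bracket, Cap, Gear, Motor

Base: (Bracket, tot_qty=1).
Iteration 1: components of {Bracket} -> Gear = 1*3 = 3, Motor = 1*2 = 2.
Iteration 2: components of {Gear,Motor} -> Cap = 2*4 = 8.
Iteration 3: no further components; recursion stops.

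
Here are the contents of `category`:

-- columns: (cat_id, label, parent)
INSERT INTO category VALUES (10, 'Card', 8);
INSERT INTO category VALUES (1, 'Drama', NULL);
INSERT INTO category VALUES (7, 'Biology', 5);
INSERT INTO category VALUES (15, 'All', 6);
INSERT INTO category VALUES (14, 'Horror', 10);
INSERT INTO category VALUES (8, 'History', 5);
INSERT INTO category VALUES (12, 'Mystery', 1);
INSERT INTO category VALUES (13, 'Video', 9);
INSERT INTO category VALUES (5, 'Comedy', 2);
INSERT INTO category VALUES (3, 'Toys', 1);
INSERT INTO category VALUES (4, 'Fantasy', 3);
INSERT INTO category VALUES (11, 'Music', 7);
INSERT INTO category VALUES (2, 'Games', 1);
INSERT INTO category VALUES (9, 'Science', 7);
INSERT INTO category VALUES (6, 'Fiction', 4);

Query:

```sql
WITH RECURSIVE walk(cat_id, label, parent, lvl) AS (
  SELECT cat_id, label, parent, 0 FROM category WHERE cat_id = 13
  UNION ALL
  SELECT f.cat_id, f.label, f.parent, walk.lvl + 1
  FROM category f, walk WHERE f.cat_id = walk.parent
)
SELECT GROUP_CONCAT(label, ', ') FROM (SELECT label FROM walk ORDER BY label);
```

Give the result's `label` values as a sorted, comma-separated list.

Base: cat_id=13 (Video), parent=9, lvl 0.
Iteration 1: join on cat_id=9 -> Science (id 9, parent=7, lvl 1).
Iteration 2: join on cat_id=7 -> Biology (id 7, parent=5, lvl 2).
Iteration 3: join on cat_id=5 -> Comedy (id 5, parent=2, lvl 3).
Iteration 4: join on cat_id=2 -> Games (id 2, parent=1, lvl 4).
Iteration 5: join on cat_id=1 -> Drama (id 1, parent=NULL, lvl 5).
Iteration 6: parent is NULL; no match; recursion stops.

Biology, Comedy, Drama, Games, Science, Video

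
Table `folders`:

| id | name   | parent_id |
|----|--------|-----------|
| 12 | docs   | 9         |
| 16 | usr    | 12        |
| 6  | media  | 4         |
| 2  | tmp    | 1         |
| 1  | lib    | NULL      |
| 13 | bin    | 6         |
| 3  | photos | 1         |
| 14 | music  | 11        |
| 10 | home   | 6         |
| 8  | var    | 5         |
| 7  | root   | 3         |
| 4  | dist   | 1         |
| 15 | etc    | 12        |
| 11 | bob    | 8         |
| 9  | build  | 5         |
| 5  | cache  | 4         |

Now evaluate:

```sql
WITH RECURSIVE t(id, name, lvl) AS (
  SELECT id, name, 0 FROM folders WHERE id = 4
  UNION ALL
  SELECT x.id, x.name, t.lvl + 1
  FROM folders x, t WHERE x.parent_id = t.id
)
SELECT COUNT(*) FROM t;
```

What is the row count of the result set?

12

Base: id=4 (dist) at lvl 0.
Iteration 1: rows with parent_id in {4} -> cache (id 5, lvl 1), media (id 6, lvl 1).
Iteration 2: rows with parent_id in {5,6} -> var (id 8, lvl 2), build (id 9, lvl 2), home (id 10, lvl 2), bin (id 13, lvl 2).
Iteration 3: rows with parent_id in {8,9,10,13} -> bob (id 11, lvl 3), docs (id 12, lvl 3).
Iteration 4: rows with parent_id in {11,12} -> music (id 14, lvl 4), etc (id 15, lvl 4), usr (id 16, lvl 4).
Iteration 5: no rows with parent_id in {14,15,16}; recursion stops.
Total rows emitted: 12.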